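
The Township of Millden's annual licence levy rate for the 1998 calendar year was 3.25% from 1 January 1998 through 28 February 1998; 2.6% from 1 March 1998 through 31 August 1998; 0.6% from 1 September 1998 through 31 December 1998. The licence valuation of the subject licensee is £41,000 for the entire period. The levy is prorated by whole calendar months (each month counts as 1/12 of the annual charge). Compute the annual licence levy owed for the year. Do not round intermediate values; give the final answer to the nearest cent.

£837.08

1 January – 28 February 1998: 2 months at 3.25% → £41,000 × 3.25% × 2/12 = £222.0833
1 March – 31 August 1998: 6 months at 2.6% → £41,000 × 2.6% × 6/12 = £533.0000
1 September – 31 December 1998: 4 months at 0.6% → £41,000 × 0.6% × 4/12 = £82.0000
Total = £837.0833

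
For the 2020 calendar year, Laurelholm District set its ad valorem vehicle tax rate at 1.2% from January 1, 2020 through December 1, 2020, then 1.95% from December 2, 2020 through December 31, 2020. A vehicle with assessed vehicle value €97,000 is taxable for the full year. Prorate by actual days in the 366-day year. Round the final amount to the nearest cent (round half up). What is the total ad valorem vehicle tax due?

January 1 – December 1, 2020: 336 days at 1.2% → €97,000 × 1.2% × 336/366 = €1,068.5902
December 2 – December 31, 2020: 30 days at 1.95% → €97,000 × 1.95% × 30/366 = €155.0410
Total = €1,223.6311

€1,223.63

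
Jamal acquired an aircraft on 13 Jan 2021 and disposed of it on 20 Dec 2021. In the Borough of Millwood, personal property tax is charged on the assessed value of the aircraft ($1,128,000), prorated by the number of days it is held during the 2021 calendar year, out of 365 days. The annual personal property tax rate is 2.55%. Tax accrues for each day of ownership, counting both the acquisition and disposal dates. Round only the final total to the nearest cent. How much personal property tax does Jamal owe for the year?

Days held (13 Jan – 20 Dec 2021): 342 out of 365
Tax = $1,128,000 × 2.55% × 342/365 = $26,951.4740

$26,951.47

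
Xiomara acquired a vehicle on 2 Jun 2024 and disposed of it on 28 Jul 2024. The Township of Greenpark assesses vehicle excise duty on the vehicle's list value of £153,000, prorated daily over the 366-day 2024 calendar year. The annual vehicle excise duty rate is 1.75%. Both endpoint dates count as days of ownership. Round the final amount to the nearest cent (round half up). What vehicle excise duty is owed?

Days held (2 Jun – 28 Jul 2024): 57 out of 366
Tax = £153,000 × 1.75% × 57/366 = £416.9877

£416.99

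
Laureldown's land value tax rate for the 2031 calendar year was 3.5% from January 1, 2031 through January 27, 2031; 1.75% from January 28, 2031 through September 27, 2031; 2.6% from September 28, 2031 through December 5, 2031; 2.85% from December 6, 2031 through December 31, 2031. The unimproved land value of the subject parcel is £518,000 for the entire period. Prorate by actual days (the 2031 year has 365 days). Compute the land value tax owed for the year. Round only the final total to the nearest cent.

£10,973.79

January 1 – January 27, 2031: 27 days at 3.5% → £518,000 × 3.5% × 27/365 = £1,341.1233
January 28 – September 27, 2031: 243 days at 1.75% → £518,000 × 1.75% × 243/365 = £6,035.0548
September 28 – December 5, 2031: 69 days at 2.6% → £518,000 × 2.6% × 69/365 = £2,546.0055
December 6 – December 31, 2031: 26 days at 2.85% → £518,000 × 2.85% × 26/365 = £1,051.6110
Total = £10,973.7945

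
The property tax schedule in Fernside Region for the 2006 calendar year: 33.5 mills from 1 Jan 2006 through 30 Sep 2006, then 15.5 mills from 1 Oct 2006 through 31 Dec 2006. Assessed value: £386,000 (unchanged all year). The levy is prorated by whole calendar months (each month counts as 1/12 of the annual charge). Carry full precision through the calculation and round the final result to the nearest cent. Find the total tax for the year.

1 Jan – 30 Sep 2006: 9 months at 33.5 mills → £386,000 × 3.35% × 9/12 = £9,698.2500
1 Oct – 31 Dec 2006: 3 months at 15.5 mills → £386,000 × 1.55% × 3/12 = £1,495.7500
Total = £11,194.0000

£11,194.00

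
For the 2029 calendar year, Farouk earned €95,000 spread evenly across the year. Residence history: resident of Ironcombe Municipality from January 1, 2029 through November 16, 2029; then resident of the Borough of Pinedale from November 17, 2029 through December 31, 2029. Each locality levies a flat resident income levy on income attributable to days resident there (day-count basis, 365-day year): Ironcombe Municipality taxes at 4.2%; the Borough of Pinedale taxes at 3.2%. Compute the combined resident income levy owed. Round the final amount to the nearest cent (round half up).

€3,872.88

Ironcombe Municipality, January 1 – November 16, 2029: 320 days → €95,000 × 4.2% × 320/365 = €3,498.0822
The Borough of Pinedale, November 17 – December 31, 2029: 45 days → €95,000 × 3.2% × 45/365 = €374.7945
Total = €3,872.8767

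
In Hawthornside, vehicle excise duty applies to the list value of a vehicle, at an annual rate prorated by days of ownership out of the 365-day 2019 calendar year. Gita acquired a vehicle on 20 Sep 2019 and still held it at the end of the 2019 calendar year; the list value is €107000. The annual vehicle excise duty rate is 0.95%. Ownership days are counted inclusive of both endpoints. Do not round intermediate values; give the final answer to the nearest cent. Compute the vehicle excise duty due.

Days held (20 Sep – 31 Dec 2019): 103 out of 365
Tax = €107000 × 0.95% × 103/365 = €286.8479

€286.85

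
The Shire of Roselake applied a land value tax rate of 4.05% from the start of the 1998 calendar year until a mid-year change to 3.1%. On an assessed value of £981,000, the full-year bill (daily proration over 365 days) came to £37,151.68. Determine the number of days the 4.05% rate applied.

264 days

Let d = days at the first rate; then 365 − d days at the second rate.
£981,000 × [4.05%·d + 3.1%·(365−d)] / 365 = £37,151.68
Solving gives d = 264, so the new rate took effect on 22 September 1998.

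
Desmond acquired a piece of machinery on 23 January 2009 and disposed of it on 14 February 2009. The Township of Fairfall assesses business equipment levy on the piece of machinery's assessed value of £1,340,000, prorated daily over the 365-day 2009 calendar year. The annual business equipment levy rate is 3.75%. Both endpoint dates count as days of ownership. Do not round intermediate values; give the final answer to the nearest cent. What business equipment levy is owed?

Days held (23 January – 14 February 2009): 23 out of 365
Tax = £1,340,000 × 3.75% × 23/365 = £3,166.4384

£3,166.44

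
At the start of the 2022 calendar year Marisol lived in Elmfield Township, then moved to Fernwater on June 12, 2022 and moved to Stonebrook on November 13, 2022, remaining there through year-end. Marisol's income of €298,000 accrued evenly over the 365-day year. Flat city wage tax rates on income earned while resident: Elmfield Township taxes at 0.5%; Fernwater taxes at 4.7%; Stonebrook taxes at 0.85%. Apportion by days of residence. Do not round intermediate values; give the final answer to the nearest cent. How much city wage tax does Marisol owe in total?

€6,910.74

Elmfield Township, January 1 – June 11, 2022: 162 days → €298,000 × 0.5% × 162/365 = €661.3151
Fernwater, June 12 – November 12, 2022: 154 days → €298,000 × 4.7% × 154/365 = €5,909.3808
Stonebrook, November 13 – December 31, 2022: 49 days → €298,000 × 0.85% × 49/365 = €340.0466
Total = €6,910.7425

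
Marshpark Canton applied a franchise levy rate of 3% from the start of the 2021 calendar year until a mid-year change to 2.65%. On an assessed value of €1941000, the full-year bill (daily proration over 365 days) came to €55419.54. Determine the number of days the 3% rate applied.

Let d = days at the first rate; then 365 − d days at the second rate.
€1941000 × [3%·d + 2.65%·(365−d)] / 365 = €55419.54
Solving gives d = 214, so the new rate took effect on August 3, 2021.

214 days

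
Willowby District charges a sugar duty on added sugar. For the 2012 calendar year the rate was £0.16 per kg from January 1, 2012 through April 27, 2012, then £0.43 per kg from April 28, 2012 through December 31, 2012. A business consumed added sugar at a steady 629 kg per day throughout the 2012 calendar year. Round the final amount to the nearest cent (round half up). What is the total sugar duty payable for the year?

January 1 – April 27, 2012: 118 days × 629 kg/day = 74,222 kg at £0.16/kg → £11,875.52
April 28 – December 31, 2012: 248 days × 629 kg/day = 155,992 kg at £0.43/kg → £67,076.56

£78,952.08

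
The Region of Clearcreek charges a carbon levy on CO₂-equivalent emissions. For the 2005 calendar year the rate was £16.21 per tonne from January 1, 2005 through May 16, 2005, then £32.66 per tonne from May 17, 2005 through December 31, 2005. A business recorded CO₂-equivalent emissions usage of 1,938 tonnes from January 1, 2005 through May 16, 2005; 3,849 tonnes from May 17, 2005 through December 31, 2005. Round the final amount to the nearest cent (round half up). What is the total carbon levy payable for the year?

£157,123.32

January 1 – May 16, 2005: 1,938 tonnes at £16.21/tonne → £31,414.98
May 17 – December 31, 2005: 3,849 tonnes at £32.66/tonne → £125,708.34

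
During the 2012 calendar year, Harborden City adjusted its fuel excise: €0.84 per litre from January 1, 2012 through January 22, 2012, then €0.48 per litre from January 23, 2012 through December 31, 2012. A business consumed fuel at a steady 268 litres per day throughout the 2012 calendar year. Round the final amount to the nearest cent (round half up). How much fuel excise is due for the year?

€49,204.80

January 1 – January 22, 2012: 22 days × 268 litres/day = 5,896 litres at €0.84/litre → €4,952.64
January 23 – December 31, 2012: 344 days × 268 litres/day = 92,192 litres at €0.48/litre → €44,252.16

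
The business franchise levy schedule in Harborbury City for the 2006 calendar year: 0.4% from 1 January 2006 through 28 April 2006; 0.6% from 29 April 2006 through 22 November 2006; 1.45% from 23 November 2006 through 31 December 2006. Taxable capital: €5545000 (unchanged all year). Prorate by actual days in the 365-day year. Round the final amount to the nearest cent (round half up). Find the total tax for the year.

€34720.82

1 January – 28 April 2006: 118 days at 0.4% → €5545000 × 0.4% × 118/365 = €7170.5205
29 April – 22 November 2006: 208 days at 0.6% → €5545000 × 0.6% × 208/365 = €18959.3425
23 November – 31 December 2006: 39 days at 1.45% → €5545000 × 1.45% × 39/365 = €8590.9521
Total = €34720.8151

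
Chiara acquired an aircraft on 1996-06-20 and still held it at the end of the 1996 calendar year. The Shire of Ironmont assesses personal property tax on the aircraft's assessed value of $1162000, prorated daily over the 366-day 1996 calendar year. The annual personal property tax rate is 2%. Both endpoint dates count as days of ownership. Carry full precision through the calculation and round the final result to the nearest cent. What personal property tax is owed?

$12381.97

Days held (1996-06-20 to 1996-12-31): 195 out of 366
Tax = $1162000 × 2% × 195/366 = $12381.9672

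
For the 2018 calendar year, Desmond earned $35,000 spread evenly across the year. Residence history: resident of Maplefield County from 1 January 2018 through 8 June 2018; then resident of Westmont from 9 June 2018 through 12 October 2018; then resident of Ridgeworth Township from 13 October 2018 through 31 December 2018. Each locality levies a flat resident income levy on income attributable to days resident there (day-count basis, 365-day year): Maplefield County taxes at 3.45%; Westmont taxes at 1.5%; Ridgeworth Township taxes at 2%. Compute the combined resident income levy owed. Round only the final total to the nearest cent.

Maplefield County, 1 January – 8 June 2018: 159 days → $35,000 × 3.45% × 159/365 = $526.0068
Westmont, 9 June – 12 October 2018: 126 days → $35,000 × 1.5% × 126/365 = $181.2329
Ridgeworth Township, 13 October – 31 December 2018: 80 days → $35,000 × 2% × 80/365 = $153.4247
Total = $860.6644

$860.66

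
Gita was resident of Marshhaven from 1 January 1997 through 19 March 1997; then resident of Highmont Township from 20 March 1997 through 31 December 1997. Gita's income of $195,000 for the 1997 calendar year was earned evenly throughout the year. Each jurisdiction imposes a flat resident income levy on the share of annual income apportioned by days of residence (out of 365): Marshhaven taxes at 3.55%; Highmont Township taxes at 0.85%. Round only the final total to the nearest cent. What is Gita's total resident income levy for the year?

$2,782.62

Marshhaven, 1 January – 19 March 1997: 78 days → $195,000 × 3.55% × 78/365 = $1,479.3288
Highmont Township, 20 March – 31 December 1997: 287 days → $195,000 × 0.85% × 287/365 = $1,303.2945
Total = $2,782.6233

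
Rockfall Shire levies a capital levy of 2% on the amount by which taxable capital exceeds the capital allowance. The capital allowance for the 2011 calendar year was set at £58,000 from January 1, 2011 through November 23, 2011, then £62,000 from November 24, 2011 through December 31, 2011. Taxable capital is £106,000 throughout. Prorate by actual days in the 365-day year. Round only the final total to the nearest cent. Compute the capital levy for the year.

£951.67

January 1 – November 23, 2011: 327 days, exemption £58,000 → (£106,000 − £58,000) × 2% × 327/365 = £860.0548
November 24 – December 31, 2011: 38 days, exemption £62,000 → (£106,000 − £62,000) × 2% × 38/365 = £91.6164
Total = £951.6712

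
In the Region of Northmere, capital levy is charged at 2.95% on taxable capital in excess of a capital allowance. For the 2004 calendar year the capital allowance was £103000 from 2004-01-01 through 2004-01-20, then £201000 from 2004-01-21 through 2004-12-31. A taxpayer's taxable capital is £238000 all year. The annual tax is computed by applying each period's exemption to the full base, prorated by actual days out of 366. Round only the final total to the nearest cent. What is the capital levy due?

£1249.48

2004-01-01 to 2004-01-20: 20 days, exemption £103000 → (£238000 − £103000) × 2.95% × 20/366 = £217.6230
2004-01-21 to 2004-12-31: 346 days, exemption £201000 → (£238000 − £201000) × 2.95% × 346/366 = £1031.8552
Total = £1249.4781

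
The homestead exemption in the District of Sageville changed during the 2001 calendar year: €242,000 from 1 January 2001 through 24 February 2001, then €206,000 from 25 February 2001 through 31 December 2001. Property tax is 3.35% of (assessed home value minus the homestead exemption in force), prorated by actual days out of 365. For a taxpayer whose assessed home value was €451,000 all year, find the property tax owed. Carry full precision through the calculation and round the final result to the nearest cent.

1 January – 24 February 2001: 55 days, exemption €242,000 → (€451,000 − €242,000) × 3.35% × 55/365 = €1,055.0205
25 February – 31 December 2001: 310 days, exemption €206,000 → (€451,000 − €206,000) × 3.35% × 310/365 = €6,970.7534
Total = €8,025.7740

€8,025.77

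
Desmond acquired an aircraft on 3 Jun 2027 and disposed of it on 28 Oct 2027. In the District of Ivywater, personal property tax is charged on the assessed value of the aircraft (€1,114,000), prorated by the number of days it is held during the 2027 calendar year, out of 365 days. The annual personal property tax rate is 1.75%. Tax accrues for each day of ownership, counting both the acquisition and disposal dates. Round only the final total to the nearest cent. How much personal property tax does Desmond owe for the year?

€7,904.82

Days held (3 Jun – 28 Oct 2027): 148 out of 365
Tax = €1,114,000 × 1.75% × 148/365 = €7,904.8219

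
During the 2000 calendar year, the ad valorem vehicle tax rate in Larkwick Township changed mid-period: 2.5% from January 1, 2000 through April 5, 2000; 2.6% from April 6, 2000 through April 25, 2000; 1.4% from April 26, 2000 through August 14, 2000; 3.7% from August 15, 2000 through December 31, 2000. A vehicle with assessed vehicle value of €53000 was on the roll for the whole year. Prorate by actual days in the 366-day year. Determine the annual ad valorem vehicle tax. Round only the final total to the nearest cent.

€1392.63

January 1 – April 5, 2000: 96 days at 2.5% → €53000 × 2.5% × 96/366 = €347.5410
April 6 – April 25, 2000: 20 days at 2.6% → €53000 × 2.6% × 20/366 = €75.3005
April 26 – August 14, 2000: 111 days at 1.4% → €53000 × 1.4% × 111/366 = €225.0328
August 15 – December 31, 2000: 139 days at 3.7% → €53000 × 3.7% × 139/366 = €744.7514
Total = €1392.6257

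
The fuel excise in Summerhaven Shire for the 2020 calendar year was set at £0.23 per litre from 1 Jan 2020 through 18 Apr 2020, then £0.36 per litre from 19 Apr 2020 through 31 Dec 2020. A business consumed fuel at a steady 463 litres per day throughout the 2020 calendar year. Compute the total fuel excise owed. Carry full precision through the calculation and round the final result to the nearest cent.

1 Jan – 18 Apr 2020: 109 days × 463 litres/day = 50,467 litres at £0.23/litre → £11,607.41
19 Apr – 31 Dec 2020: 257 days × 463 litres/day = 118,991 litres at £0.36/litre → £42,836.76

£54,444.17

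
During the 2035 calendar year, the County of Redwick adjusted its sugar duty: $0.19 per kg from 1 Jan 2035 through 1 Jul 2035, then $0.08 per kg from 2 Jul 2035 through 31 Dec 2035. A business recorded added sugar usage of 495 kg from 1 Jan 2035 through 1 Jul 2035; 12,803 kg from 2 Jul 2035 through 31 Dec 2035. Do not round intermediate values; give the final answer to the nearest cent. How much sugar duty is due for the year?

1 Jan – 1 Jul 2035: 495 kg at $0.19/kg → $94.05
2 Jul – 31 Dec 2035: 12,803 kg at $0.08/kg → $1024.24

$1118.29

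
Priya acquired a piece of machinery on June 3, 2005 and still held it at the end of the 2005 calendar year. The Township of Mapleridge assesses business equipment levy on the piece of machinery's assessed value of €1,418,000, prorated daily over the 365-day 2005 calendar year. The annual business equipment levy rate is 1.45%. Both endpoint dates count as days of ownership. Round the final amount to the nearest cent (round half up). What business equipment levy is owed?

€11,942.28

Days held (June 3 – December 31, 2005): 212 out of 365
Tax = €1,418,000 × 1.45% × 212/365 = €11,942.2795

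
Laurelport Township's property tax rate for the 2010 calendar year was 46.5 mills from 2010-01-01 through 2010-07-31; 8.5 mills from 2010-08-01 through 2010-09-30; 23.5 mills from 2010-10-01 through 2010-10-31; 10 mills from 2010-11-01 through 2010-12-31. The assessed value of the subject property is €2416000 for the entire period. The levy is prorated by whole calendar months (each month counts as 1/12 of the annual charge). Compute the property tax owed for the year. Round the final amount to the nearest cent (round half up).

2010-01-01 to 2010-07-31: 7 months at 46.5 mills → €2416000 × 4.65% × 7/12 = €65534.0000
2010-08-01 to 2010-09-30: 2 months at 8.5 mills → €2416000 × 0.85% × 2/12 = €3422.6667
2010-10-01 to 2010-10-31: 1 month at 23.5 mills → €2416000 × 2.35% × 1/12 = €4731.3333
2010-11-01 to 2010-12-31: 2 months at 10 mills → €2416000 × 1% × 2/12 = €4026.6667
Total = €77714.6667

€77714.67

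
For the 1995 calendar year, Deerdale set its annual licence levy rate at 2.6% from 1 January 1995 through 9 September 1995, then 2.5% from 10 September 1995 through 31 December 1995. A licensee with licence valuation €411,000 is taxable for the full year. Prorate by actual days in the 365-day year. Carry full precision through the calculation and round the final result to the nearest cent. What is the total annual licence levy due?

€10,558.76

1 January – 9 September 1995: 252 days at 2.6% → €411,000 × 2.6% × 252/365 = €7,377.7315
10 September – 31 December 1995: 113 days at 2.5% → €411,000 × 2.5% × 113/365 = €3,181.0274
Total = €10,558.7589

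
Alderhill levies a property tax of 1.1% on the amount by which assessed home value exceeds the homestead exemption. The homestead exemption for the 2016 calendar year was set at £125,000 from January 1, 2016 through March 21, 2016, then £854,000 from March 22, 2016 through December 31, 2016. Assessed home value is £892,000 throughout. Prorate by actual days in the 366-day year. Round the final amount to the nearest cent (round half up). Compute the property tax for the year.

£2,192.70

January 1 – March 21, 2016: 81 days, exemption £125,000 → (£892,000 − £125,000) × 1.1% × 81/366 = £1,867.2049
March 22 – December 31, 2016: 285 days, exemption £854,000 → (£892,000 − £854,000) × 1.1% × 285/366 = £325.4918
Total = £2,192.6967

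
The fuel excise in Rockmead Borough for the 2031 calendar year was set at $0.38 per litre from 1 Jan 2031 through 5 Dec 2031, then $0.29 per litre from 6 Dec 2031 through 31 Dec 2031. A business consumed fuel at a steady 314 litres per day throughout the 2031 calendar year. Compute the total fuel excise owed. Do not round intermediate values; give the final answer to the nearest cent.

1 Jan – 5 Dec 2031: 339 days × 314 litres/day = 106,446 litres at $0.38/litre → $40,449.48
6 Dec – 31 Dec 2031: 26 days × 314 litres/day = 8,164 litres at $0.29/litre → $2,367.56

$42,817.04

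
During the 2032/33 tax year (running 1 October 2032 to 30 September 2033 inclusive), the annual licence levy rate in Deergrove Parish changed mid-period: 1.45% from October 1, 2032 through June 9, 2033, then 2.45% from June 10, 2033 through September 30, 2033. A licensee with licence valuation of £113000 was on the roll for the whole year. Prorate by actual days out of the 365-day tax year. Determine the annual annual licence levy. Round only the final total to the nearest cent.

October 1, 2032 – June 9, 2033: 252 days at 1.45% → £113000 × 1.45% × 252/365 = £1131.2384
June 10 – September 30, 2033: 113 days at 2.45% → £113000 × 2.45% × 113/365 = £857.0973
Total = £1988.3356

£1988.34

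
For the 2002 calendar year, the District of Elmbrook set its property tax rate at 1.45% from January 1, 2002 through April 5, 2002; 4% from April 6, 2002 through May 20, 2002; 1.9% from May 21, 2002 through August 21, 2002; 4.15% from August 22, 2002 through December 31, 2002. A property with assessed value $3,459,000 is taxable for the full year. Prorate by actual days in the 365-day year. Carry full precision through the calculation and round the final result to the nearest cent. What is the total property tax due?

$98,771.03

January 1 – April 5, 2002: 95 days at 1.45% → $3,459,000 × 1.45% × 95/365 = $13,054.1712
April 6 – May 20, 2002: 45 days at 4% → $3,459,000 × 4% × 45/365 = $17,058.0822
May 21 – August 21, 2002: 93 days at 1.9% → $3,459,000 × 1.9% × 93/365 = $16,745.3507
August 22 – December 31, 2002: 132 days at 4.15% → $3,459,000 × 4.15% × 132/365 = $51,913.4301
Total = $98,771.0342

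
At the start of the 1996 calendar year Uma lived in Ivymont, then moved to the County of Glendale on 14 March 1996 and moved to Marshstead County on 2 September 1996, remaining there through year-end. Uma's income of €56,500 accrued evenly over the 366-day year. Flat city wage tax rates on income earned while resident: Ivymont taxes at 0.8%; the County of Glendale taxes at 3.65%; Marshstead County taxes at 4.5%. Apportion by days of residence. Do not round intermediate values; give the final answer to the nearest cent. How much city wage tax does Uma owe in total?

Ivymont, 1 January – 13 March 1996: 73 days → €56,500 × 0.8% × 73/366 = €90.1530
The County of Glendale, 14 March – 1 September 1996: 172 days → €56,500 × 3.65% × 172/366 = €969.1448
Marshstead County, 2 September – 31 December 1996: 121 days → €56,500 × 4.5% × 121/366 = €840.5533
Total = €1,899.8511

€1,899.85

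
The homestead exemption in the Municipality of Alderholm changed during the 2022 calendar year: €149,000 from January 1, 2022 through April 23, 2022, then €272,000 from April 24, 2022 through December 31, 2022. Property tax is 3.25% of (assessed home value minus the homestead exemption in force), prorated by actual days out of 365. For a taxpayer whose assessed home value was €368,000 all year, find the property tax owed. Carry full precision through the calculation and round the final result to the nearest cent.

January 1 – April 23, 2022: 113 days, exemption €149,000 → (€368,000 − €149,000) × 3.25% × 113/365 = €2,203.5000
April 24 – December 31, 2022: 252 days, exemption €272,000 → (€368,000 − €272,000) × 3.25% × 252/365 = €2,154.0822
Total = €4,357.5822

€4,357.58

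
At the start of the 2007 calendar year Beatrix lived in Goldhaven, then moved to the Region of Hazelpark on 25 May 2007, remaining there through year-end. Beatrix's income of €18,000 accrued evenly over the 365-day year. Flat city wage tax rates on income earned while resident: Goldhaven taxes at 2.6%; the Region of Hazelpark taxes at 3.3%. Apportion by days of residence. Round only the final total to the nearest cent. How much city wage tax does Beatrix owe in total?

Goldhaven, 1 January – 24 May 2007: 144 days → €18,000 × 2.6% × 144/365 = €184.6356
The Region of Hazelpark, 25 May – 31 December 2007: 221 days → €18,000 × 3.3% × 221/365 = €359.6548
Total = €544.2904

€544.29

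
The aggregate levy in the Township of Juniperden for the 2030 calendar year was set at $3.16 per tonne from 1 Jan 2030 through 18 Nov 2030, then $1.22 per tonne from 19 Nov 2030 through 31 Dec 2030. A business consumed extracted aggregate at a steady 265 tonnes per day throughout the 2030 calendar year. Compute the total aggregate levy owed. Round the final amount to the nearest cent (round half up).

1 Jan – 18 Nov 2030: 322 days × 265 tonnes/day = 85,330 tonnes at $3.16/tonne → $269642.80
19 Nov – 31 Dec 2030: 43 days × 265 tonnes/day = 11,395 tonnes at $1.22/tonne → $13901.90

$283544.70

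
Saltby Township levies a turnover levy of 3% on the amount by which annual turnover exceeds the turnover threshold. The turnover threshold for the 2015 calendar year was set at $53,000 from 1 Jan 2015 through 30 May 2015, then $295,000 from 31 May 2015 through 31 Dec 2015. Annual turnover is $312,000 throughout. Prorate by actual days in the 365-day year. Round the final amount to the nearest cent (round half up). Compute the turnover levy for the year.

1 Jan – 30 May 2015: 150 days, exemption $53,000 → ($312,000 − $53,000) × 3% × 150/365 = $3,193.1507
31 May – 31 Dec 2015: 215 days, exemption $295,000 → ($312,000 − $295,000) × 3% × 215/365 = $300.4110
Total = $3,493.5616

$3,493.56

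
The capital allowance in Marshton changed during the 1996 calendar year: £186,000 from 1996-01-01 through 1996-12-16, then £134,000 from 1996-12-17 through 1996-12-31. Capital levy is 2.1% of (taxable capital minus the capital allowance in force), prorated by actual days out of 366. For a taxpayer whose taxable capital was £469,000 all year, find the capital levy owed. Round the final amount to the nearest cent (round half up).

1996-01-01 to 1996-12-16: 351 days, exemption £186,000 → (£469,000 − £186,000) × 2.1% × 351/366 = £5,699.4344
1996-12-17 to 1996-12-31: 15 days, exemption £134,000 → (£469,000 − £134,000) × 2.1% × 15/366 = £288.3197
Total = £5,987.7541

£5,987.75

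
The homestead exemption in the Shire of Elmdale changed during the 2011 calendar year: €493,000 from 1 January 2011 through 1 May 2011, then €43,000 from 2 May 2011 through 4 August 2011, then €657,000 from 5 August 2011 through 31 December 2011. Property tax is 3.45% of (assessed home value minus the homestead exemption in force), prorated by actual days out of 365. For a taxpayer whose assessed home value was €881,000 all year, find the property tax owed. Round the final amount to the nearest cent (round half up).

€15,117.05

1 January – 1 May 2011: 121 days, exemption €493,000 → (€881,000 − €493,000) × 3.45% × 121/365 = €4,437.5507
2 May – 4 August 2011: 95 days, exemption €43,000 → (€881,000 − €43,000) × 3.45% × 95/365 = €7,524.7808
5 August – 31 December 2011: 149 days, exemption €657,000 → (€881,000 − €657,000) × 3.45% × 149/365 = €3,154.7178
Total = €15,117.0493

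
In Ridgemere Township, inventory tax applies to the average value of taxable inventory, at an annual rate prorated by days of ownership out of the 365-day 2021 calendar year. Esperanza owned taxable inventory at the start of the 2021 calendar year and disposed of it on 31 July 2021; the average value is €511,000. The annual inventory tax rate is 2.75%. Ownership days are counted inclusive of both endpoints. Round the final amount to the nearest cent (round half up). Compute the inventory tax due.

Days held (1 January – 31 July 2021): 212 out of 365
Tax = €511,000 × 2.75% × 212/365 = €8,162.0000

€8,162.00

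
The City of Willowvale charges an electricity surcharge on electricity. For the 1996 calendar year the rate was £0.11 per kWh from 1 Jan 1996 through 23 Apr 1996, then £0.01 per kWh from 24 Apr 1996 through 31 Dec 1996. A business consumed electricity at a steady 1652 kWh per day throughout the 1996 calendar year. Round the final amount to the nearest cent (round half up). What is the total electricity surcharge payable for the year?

£24,879.12

1 Jan – 23 Apr 1996: 114 days × 1652 kWh/day = 188,328 kWh at £0.11/kWh → £20,716.08
24 Apr – 31 Dec 1996: 252 days × 1652 kWh/day = 416,304 kWh at £0.01/kWh → £4,163.04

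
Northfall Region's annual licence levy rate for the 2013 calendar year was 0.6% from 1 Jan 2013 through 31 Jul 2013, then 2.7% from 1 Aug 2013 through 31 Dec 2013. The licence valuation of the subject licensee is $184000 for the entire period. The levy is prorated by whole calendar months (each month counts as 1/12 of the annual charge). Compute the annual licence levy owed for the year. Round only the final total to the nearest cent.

$2714.00

1 Jan – 31 Jul 2013: 7 months at 0.6% → $184000 × 0.6% × 7/12 = $644.0000
1 Aug – 31 Dec 2013: 5 months at 2.7% → $184000 × 2.7% × 5/12 = $2070.0000
Total = $2714.0000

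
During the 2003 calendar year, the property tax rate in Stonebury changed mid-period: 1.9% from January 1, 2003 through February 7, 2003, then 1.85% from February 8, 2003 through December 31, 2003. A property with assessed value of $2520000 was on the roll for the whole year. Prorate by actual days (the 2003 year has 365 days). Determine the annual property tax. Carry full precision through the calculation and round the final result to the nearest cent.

January 1 – February 7, 2003: 38 days at 1.9% → $2520000 × 1.9% × 38/365 = $4984.7671
February 8 – December 31, 2003: 327 days at 1.85% → $2520000 × 1.85% × 327/365 = $41766.4110
Total = $46751.1781

$46751.18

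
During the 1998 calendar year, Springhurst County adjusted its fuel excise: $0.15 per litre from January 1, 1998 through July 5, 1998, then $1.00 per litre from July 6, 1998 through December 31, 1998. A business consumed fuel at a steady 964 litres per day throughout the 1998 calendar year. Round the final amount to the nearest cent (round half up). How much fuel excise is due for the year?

January 1 – July 5, 1998: 186 days × 964 litres/day = 179,304 litres at $0.15/litre → $26,895.60
July 6 – December 31, 1998: 179 days × 964 litres/day = 172,556 litres at $1.00/litre → $172,556.00

$199,451.60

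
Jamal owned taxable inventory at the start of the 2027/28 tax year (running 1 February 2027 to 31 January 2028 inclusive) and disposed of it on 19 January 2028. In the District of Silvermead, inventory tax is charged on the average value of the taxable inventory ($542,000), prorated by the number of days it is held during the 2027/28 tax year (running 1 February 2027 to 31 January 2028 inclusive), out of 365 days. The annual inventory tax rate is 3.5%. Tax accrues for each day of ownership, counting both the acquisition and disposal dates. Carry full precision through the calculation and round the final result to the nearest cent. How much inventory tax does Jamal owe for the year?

Days held (1 February 2027 – 19 January 2028): 353 out of 365
Tax = $542,000 × 3.5% × 353/365 = $18,346.3288

$18,346.33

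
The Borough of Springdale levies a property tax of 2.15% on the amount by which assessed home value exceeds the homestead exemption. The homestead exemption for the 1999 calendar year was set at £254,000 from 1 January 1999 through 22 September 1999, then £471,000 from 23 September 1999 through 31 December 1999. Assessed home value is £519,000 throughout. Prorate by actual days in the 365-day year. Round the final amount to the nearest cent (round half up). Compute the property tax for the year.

1 January – 22 September 1999: 265 days, exemption £254,000 → (£519,000 − £254,000) × 2.15% × 265/365 = £4,136.5411
23 September – 31 December 1999: 100 days, exemption £471,000 → (£519,000 − £471,000) × 2.15% × 100/365 = £282.7397
Total = £4,419.2808

£4,419.28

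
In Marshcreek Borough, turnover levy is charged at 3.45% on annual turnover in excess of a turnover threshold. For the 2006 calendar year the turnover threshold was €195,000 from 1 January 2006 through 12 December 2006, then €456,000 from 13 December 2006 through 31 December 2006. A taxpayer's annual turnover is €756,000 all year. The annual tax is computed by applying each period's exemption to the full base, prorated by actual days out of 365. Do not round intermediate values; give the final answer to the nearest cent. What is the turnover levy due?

€18,885.77

1 January – 12 December 2006: 346 days, exemption €195,000 → (€756,000 − €195,000) × 3.45% × 346/365 = €18,347.0055
13 December – 31 December 2006: 19 days, exemption €456,000 → (€756,000 − €456,000) × 3.45% × 19/365 = €538.7671
Total = €18,885.7726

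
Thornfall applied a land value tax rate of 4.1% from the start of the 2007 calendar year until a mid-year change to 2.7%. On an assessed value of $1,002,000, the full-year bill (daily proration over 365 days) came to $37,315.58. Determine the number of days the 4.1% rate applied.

Let d = days at the first rate; then 365 − d days at the second rate.
$1,002,000 × [4.1%·d + 2.7%·(365−d)] / 365 = $37,315.58
Solving gives d = 267, so the new rate took effect on 25 September 2007.

267 days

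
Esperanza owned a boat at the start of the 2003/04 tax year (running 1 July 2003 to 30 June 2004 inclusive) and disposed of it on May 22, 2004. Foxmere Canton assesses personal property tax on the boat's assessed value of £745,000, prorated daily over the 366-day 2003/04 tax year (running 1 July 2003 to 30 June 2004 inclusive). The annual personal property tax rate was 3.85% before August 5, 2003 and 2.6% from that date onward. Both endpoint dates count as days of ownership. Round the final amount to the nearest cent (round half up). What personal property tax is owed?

July 1 – August 4, 2003: 35 days at 3.85% → £745,000 × 3.85% × 35/366 = £2,742.8620
August 5, 2003 – May 22, 2004: 292 days at 2.6% → £745,000 × 2.6% × 292/366 = £15,453.6612
Total = £18,196.5232

£18,196.52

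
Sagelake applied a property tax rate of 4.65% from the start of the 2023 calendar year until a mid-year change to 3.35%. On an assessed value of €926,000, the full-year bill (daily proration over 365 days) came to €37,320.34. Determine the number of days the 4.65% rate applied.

191 days

Let d = days at the first rate; then 365 − d days at the second rate.
€926,000 × [4.65%·d + 3.35%·(365−d)] / 365 = €37,320.34
Solving gives d = 191, so the new rate took effect on 11 Jul 2023.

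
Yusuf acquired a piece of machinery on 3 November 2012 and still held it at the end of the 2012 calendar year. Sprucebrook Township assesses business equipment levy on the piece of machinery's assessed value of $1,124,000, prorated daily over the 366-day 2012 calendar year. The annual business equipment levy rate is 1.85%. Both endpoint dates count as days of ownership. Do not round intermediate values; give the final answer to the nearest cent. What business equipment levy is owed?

$3,352.04

Days held (3 November – 31 December 2012): 59 out of 366
Tax = $1,124,000 × 1.85% × 59/366 = $3,352.0383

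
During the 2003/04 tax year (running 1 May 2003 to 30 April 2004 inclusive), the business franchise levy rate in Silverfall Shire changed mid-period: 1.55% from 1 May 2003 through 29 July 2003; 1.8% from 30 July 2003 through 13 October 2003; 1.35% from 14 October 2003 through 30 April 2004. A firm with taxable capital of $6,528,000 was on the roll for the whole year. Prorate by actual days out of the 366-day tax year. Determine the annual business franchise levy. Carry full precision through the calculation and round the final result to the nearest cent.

$97,438.43

1 May – 29 July 2003: 90 days at 1.55% → $6,528,000 × 1.55% × 90/366 = $24,881.3115
30 July – 13 October 2003: 76 days at 1.8% → $6,528,000 × 1.8% × 76/366 = $24,399.7377
14 October 2003 – 30 April 2004: 200 days at 1.35% → $6,528,000 × 1.35% × 200/366 = $48,157.3770
Total = $97,438.4262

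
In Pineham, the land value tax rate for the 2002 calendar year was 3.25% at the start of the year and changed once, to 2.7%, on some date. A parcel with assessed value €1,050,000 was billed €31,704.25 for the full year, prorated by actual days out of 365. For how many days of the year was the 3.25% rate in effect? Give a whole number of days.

212 days

Let d = days at the first rate; then 365 − d days at the second rate.
€1,050,000 × [3.25%·d + 2.7%·(365−d)] / 365 = €31,704.25
Solving gives d = 212, so the new rate took effect on August 1, 2002.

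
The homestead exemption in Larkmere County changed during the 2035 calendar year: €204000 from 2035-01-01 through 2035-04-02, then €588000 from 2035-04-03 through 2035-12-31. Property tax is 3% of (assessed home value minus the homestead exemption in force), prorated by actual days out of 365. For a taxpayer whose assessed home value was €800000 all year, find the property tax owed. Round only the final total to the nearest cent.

2035-01-01 to 2035-04-02: 92 days, exemption €204000 → (€800000 − €204000) × 3% × 92/365 = €4506.7397
2035-04-03 to 2035-12-31: 273 days, exemption €588000 → (€800000 − €588000) × 3% × 273/365 = €4756.9315
Total = €9263.6712

€9263.67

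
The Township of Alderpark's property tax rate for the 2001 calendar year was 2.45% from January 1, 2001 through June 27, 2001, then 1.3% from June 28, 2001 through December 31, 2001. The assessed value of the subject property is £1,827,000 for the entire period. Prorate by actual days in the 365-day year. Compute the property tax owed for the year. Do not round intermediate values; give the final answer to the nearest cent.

January 1 – June 27, 2001: 178 days at 2.45% → £1,827,000 × 2.45% × 178/365 = £21,828.8959
June 28 – December 31, 2001: 187 days at 1.3% → £1,827,000 × 1.3% × 187/365 = £12,168.3205
Total = £33,997.2164

£33,997.22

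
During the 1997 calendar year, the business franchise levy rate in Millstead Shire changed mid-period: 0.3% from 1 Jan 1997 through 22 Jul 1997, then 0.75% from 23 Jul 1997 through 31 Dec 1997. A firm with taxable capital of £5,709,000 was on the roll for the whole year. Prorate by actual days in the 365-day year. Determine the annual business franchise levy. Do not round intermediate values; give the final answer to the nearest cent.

1 Jan – 22 Jul 1997: 203 days at 0.3% → £5,709,000 × 0.3% × 203/365 = £9,525.4274
23 Jul – 31 Dec 1997: 162 days at 0.75% → £5,709,000 × 0.75% × 162/365 = £19,003.9315
Total = £28,529.3589

£28,529.36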